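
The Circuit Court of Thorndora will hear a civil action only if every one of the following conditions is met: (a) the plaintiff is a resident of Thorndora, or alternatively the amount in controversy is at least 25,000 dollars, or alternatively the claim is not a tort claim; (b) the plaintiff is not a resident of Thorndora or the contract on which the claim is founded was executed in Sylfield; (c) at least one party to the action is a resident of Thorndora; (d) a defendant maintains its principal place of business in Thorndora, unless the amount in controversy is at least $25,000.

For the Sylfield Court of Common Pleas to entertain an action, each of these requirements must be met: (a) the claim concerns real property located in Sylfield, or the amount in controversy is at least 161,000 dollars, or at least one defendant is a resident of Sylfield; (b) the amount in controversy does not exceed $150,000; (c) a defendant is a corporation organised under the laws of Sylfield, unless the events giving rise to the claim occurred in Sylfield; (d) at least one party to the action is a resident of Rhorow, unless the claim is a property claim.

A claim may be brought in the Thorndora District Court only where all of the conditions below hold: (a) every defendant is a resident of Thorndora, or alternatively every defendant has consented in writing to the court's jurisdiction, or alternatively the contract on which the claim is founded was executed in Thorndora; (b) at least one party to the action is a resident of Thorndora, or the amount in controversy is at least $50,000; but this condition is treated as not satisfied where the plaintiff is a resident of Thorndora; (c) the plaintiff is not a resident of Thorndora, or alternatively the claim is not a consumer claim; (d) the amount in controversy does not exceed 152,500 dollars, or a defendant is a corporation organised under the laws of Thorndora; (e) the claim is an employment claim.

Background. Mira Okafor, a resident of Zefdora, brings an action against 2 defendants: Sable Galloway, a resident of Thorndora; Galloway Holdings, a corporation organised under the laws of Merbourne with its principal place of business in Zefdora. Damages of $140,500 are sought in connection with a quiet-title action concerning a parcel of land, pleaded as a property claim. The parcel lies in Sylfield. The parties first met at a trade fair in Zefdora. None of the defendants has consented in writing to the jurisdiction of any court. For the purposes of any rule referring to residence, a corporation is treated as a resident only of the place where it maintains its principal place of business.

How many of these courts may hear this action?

The Circuit Court of Thorndora:
  (a) The amount in controversy is $140,500, which meets the 25,000 dollars floor, which satisfies one of the alternatives. Met.
  (b) The plaintiff resides in Zefdora, which is not Thorndora, so this disjunct is met. Satisfied.
  (c) Sable Galloway resides in Thorndora. Satisfied.
  (d) The corporate defendant(s) have their principal place of business in Zefdora, not Thorndora. The proviso rescues it, though: the amount in controversy is USD 140,500, which meets the $25,000 floor. Satisfied.
  → Every requirement is satisfied — jurisdiction.
The Sylfield Court of Common Pleas:
  (a) The property lies in Sylfield, so this disjunct is met. Satisfied.
  (b) The amount in controversy is 140,500 dollars, within the 150,000 dollars ceiling. Satisfied.
  (c) The corporate defendant(s) are organised in Merbourne, not Sylfield. But the operative events occurred in Sylfield, and the 'unless' clause therefore excuses the requirement. Met.
  (d) No party resides in Rhorow. But the claim is a property claim, and the 'unless' clause therefore excuses the requirement. Condition met.
  → All conditions met; jurisdiction exists.
The Thorndora District Court:
  (a) The defendants reside as follows — Sable Galloway in Thorndora, Galloway Holdings in Zefdora — not all in Thorndora; no such written consent has been filed; no contract (and hence no place of execution) is alleged — no alternative holds. Not satisfied.
  (b) Sable Galloway resides in Thorndora — that alternative is enough. The exception is not triggered, since the plaintiff resides in Zefdora, not Thorndora. Satisfied.
  (c) The plaintiff resides in Zefdora, which is not Thorndora — that alternative is enough. Met.
  (d) The amount in controversy is USD 140,500, within the $152,500 ceiling, which satisfies one of the alternatives. Condition met.
  (e) The claim is a property claim, not an employment claim. Not satisfied.
  → Not every requirement is met — no jurisdiction.
Courts with jurisdiction: the Circuit Court of Thorndora, the Sylfield Court of Common Pleas — 2 in total.

2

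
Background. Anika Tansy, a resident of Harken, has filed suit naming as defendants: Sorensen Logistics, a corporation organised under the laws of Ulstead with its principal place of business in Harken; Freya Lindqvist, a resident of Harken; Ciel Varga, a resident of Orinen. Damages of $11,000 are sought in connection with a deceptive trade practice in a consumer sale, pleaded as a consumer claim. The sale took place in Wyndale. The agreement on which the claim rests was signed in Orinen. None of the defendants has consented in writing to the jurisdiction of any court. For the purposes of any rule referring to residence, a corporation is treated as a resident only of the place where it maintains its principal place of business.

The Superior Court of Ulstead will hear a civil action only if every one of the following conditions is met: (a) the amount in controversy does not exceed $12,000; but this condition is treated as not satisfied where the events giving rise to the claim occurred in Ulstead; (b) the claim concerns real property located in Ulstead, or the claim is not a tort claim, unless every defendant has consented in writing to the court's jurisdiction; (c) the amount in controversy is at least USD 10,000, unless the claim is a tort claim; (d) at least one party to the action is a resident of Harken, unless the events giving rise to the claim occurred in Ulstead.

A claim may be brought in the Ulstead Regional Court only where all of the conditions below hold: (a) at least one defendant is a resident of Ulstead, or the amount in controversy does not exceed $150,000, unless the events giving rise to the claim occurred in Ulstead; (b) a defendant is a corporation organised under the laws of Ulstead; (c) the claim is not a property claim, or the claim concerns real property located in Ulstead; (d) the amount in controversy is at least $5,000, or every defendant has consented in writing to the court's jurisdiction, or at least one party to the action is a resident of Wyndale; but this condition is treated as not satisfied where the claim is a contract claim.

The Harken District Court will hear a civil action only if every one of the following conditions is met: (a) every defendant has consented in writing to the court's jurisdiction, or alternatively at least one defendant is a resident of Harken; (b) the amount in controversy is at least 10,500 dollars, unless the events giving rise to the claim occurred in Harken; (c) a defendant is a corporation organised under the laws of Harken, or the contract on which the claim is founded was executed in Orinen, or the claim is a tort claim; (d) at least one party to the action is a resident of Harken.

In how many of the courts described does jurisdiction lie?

The Superior Court of Ulstead:
  (a) The amount in controversy is 11,000 dollars, within the $12,000 ceiling. The carve-out does not apply: the operative events occurred in Wyndale, not Ulstead. Met.
  (b) The claim is a consumer claim, not a tort claim, so this disjunct is met. Condition met.
  (c) The amount in controversy is $11,000, which meets the USD 10,000 floor. Satisfied.
  (d) Anika Tansy resides in Harken. Satisfied.
  → The court has jurisdiction.
The Ulstead Regional Court:
  (a) The amount in controversy is 11,000 dollars, within the 150,000 dollars ceiling, so one alternative holds. Condition met.
  (b) Sorensen Logistics is organised under the laws of Ulstead. Satisfied.
  (c) The claim is a consumer claim, not a property claim — that alternative is enough. Satisfied.
  (d) The amount in controversy is USD 11,000, which meets the $5,000 floor, so this disjunct is met. The exception is not triggered, since the claim is a consumer claim, not a contract claim. Met.
  → The court has jurisdiction.
The Harken District Court:
  (a) Sorensen Logistics resides in Harken, so one alternative holds. Condition met.
  (b) The amount in controversy is $11,000, which meets the $10,500 floor. Satisfied.
  (c) The contract was executed in Orinen — that alternative is enough. Met.
  (d) Anika Tansy resides in Harken. Satisfied.
  → All conditions met; jurisdiction exists.
Courts with jurisdiction: the Superior Court of Ulstead, the Ulstead Regional Court, the Harken District Court — 3 in total.

3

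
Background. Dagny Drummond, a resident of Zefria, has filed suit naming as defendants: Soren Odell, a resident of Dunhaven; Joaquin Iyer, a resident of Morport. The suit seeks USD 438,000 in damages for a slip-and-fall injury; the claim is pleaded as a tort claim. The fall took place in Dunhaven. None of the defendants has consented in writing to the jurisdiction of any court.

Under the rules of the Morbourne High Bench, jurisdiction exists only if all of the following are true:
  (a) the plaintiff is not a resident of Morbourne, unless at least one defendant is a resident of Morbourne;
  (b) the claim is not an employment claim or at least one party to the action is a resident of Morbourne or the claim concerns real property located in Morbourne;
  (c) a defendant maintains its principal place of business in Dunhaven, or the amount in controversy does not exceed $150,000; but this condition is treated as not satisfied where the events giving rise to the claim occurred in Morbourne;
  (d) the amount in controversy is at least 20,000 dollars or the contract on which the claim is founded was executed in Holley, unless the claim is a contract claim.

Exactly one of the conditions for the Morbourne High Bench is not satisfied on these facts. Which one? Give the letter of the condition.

(c)

The Morbourne High Bench:
  (a) The plaintiff resides in Zefria, which is not Morbourne. Met.
  (b) The claim is a tort claim, not an employment claim — that alternative is enough. Met.
  (c) No defendant is a corporation; the amount in controversy is USD 438,000, above the 150,000 dollars ceiling — no alternative holds. Fails.
  (d) The amount in controversy is USD 438,000, which meets the USD 20,000 floor, so this disjunct is met. Satisfied.
Only condition (c) fails.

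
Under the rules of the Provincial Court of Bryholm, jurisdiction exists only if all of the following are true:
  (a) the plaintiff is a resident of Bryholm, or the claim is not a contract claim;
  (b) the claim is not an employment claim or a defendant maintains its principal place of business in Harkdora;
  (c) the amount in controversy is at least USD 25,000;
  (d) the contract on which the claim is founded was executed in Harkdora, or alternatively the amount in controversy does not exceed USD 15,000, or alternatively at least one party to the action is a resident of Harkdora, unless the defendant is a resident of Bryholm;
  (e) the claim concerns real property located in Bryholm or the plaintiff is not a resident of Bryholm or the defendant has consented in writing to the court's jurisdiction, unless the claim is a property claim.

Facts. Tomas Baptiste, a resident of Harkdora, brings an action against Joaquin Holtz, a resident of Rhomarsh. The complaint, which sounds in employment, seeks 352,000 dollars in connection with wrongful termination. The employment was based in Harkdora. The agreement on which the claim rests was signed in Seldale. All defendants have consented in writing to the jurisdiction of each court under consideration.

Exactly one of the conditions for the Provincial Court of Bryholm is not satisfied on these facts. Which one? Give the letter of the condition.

(b)

The Provincial Court of Bryholm:
  (a) The claim is an employment claim, not a contract claim, which satisfies one of the alternatives. Met.
  (b) The claim is an employment claim; no defendant is a corporation — every alternative fails. Not met.
  (c) The amount in controversy is $352,000, which meets the 25,000 dollars floor. Satisfied.
  (d) Tomas Baptiste resides in Harkdora — that alternative is enough. Satisfied.
  (e) The plaintiff resides in Harkdora, which is not Bryholm, which satisfies one of the alternatives. Condition met.
Only condition (b) fails.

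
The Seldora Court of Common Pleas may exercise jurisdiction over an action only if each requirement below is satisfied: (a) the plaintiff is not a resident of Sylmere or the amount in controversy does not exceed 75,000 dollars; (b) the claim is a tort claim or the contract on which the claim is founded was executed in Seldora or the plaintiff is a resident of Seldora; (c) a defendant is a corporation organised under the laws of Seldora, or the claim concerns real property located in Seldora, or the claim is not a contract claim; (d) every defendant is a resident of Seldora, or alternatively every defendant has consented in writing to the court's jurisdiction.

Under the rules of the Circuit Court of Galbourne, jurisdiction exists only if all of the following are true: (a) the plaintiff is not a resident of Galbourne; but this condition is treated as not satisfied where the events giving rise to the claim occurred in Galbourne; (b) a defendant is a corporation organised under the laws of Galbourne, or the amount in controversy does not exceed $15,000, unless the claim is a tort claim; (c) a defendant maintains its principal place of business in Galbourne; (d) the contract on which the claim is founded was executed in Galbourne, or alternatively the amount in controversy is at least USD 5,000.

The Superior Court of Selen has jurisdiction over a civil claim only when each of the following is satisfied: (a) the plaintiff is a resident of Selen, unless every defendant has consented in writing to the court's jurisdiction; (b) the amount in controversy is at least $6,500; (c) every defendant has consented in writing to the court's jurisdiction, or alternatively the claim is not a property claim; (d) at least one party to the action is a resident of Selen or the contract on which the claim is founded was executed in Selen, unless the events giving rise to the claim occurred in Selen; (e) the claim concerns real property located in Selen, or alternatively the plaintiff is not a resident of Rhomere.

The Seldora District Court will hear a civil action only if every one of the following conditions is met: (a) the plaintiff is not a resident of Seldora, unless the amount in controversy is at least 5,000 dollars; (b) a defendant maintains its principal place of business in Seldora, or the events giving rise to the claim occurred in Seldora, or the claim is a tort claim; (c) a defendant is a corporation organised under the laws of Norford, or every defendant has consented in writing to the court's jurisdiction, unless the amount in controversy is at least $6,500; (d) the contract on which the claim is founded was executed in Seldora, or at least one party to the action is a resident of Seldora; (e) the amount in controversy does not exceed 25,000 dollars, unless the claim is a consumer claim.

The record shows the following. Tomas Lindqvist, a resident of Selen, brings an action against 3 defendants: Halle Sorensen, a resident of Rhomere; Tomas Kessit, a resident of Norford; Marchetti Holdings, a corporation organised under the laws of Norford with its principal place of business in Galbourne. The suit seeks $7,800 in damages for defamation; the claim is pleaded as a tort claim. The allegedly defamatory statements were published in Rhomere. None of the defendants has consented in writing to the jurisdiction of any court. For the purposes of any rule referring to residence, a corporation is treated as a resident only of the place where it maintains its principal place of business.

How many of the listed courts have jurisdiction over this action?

The Seldora Court of Common Pleas:
  (a) The plaintiff resides in Selen, which is not Sylmere, so one alternative holds. Satisfied.
  (b) The claim is a tort claim, which satisfies one of the alternatives. Satisfied.
  (c) The claim is a tort claim, not a contract claim, which satisfies one of the alternatives. Satisfied.
  (d) The defendants reside as follows — Halle Sorensen in Rhomere, Tomas Kessit in Norford, Marchetti Holdings in Galbourne — not all in Seldora; no such written consent has been filed — no alternative holds. Not satisfied.
  → At least one condition fails; no jurisdiction.
The Circuit Court of Galbourne:
  (a) The plaintiff resides in Selen, which is not Galbourne. And the carve-out is inapplicable — the operative events occurred in Rhomere, not Galbourne. Met.
  (b) The amount in controversy is $7,800, within the 15,000 dollars ceiling — that alternative is enough. Met.
  (c) Marchetti Holdings has its principal place of business in Galbourne. Satisfied.
  (d) The amount in controversy is $7,800, which meets the $5,000 floor — that alternative is enough. Met.
  → The court has jurisdiction.
The Superior Court of Selen:
  (a) The plaintiff resides in Selen. Condition met.
  (b) The amount in controversy is 7,800 dollars, which meets the 6,500 dollars floor. Satisfied.
  (c) The claim is a tort claim, not a property claim, so one alternative holds. Met.
  (d) Tomas Lindqvist resides in Selen, so one alternative holds. Satisfied.
  (e) The plaintiff resides in Selen, which is not Rhomere, so this disjunct is met. Met.
  → All conditions met; jurisdiction exists.
The Seldora District Court:
  (a) The plaintiff resides in Selen, which is not Seldora. Met.
  (b) The claim is a tort claim, so this disjunct is met. Met.
  (c) Marchetti Holdings is organised under the laws of Norford, so this disjunct is met. Satisfied.
  (d) No contract (and hence no place of execution) is alleged; no party resides in Seldora — no alternative holds. Not satisfied.
  (e) The amount in controversy is 7,800 dollars, within the 25,000 dollars ceiling. Satisfied.
  → Not every requirement is met — no jurisdiction.
Courts with jurisdiction: the Circuit Court of Galbourne, the Superior Court of Selen — 2 in total.

2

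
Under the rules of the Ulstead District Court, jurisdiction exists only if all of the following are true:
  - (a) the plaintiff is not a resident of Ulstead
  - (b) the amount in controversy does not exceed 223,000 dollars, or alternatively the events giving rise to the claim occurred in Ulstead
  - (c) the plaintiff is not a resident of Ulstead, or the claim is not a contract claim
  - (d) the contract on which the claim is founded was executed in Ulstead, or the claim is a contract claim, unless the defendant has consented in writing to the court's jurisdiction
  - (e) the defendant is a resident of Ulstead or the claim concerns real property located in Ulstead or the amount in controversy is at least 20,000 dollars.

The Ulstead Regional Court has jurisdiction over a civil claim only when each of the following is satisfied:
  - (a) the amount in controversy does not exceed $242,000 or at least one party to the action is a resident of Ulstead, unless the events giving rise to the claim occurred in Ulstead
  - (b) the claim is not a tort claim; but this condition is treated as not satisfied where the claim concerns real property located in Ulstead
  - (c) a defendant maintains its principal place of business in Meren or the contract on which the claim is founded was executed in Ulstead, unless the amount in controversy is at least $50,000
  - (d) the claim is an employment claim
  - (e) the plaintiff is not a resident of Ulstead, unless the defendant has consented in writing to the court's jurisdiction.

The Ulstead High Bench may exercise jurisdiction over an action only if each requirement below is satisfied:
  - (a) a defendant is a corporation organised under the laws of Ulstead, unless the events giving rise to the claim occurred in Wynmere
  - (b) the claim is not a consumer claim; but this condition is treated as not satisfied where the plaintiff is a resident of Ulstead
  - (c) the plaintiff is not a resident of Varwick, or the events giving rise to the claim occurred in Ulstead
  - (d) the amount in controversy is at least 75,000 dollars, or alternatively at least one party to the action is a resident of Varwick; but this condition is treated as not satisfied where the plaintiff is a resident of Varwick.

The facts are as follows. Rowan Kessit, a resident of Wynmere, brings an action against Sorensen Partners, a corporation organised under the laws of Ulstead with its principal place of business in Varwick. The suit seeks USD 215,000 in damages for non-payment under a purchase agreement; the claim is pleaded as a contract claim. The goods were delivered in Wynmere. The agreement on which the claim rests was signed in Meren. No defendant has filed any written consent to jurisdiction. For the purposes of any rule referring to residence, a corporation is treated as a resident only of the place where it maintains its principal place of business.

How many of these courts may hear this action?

2

The Ulstead District Court:
  (a) The plaintiff resides in Wynmere, which is not Ulstead. Met.
  (b) The amount in controversy is 215,000 dollars, within the 223,000 dollars ceiling, which satisfies one of the alternatives. Met.
  (c) The plaintiff resides in Wynmere, which is not Ulstead — that alternative is enough. Condition met.
  (d) The claim is a contract claim, which satisfies one of the alternatives. Met.
  (e) The amount in controversy is 215,000 dollars, which meets the $20,000 floor, so this disjunct is met. Satisfied.
  → Jurisdiction lies.
The Ulstead Regional Court:
  (a) The amount in controversy is USD 215,000, within the 242,000 dollars ceiling, which satisfies one of the alternatives. Condition met.
  (b) The claim is a contract claim, not a tort claim. The exception is not triggered, since the claim does not concern real property. Met.
  (c) The corporate defendant(s) have their principal place of business in Varwick, not Meren; the contract was executed in Meren, not Ulstead — no alternative holds. However, the amount in controversy is $215,000, which meets the USD 50,000 floor, so the 'unless' proviso supplies this condition. Satisfied.
  (d) The claim is a contract claim, not an employment claim. Not satisfied.
  (e) The plaintiff resides in Wynmere, which is not Ulstead. Met.
  → At least one condition fails; no jurisdiction.
The Ulstead High Bench:
  (a) Sorensen Partners is organised under the laws of Ulstead. Condition met.
  (b) The claim is a contract claim, not a consumer claim. And the carve-out is inapplicable — the plaintiff resides in Wynmere, not Ulstead. Satisfied.
  (c) The plaintiff resides in Wynmere, which is not Varwick — that alternative is enough. Condition met.
  (d) The amount in controversy is 215,000 dollars, which meets the $75,000 floor, which satisfies one of the alternatives. And the carve-out is inapplicable — the plaintiff resides in Wynmere, not Varwick. Met.
  → The court has jurisdiction.
Courts with jurisdiction: the Ulstead District Court, the Ulstead High Bench — 2 in total.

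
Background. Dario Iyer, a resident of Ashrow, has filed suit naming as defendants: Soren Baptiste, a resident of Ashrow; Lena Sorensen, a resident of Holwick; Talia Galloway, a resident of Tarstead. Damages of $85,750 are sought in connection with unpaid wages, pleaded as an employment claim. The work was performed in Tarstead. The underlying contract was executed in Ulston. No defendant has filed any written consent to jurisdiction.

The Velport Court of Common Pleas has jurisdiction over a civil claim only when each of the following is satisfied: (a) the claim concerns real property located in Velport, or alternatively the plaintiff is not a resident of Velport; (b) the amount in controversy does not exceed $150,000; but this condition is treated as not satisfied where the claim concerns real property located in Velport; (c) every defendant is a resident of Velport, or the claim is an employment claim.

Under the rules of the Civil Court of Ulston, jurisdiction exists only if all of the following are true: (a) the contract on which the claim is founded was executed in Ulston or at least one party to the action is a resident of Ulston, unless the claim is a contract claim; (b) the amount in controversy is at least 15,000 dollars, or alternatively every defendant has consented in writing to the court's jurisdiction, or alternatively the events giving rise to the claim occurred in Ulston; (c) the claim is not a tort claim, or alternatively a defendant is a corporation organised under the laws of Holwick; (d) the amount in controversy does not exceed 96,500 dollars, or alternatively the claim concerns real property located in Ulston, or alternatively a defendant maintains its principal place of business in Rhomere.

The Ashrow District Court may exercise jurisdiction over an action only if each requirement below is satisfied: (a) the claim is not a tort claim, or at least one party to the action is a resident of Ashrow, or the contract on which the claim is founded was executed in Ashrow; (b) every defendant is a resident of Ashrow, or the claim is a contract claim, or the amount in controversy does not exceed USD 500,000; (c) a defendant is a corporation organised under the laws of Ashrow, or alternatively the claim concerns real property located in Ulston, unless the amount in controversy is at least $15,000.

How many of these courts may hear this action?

3

The Velport Court of Common Pleas:
  (a) The plaintiff resides in Ashrow, which is not Velport, which satisfies one of the alternatives. Met.
  (b) The amount in controversy is $85,750, within the USD 150,000 ceiling. The exception is not triggered, since the claim does not concern real property. Met.
  (c) The claim is an employment claim, so one alternative holds. Satisfied.
  → The court has jurisdiction.
The Civil Court of Ulston:
  (a) The contract was executed in Ulston, so this disjunct is met. Satisfied.
  (b) The amount in controversy is 85,750 dollars, which meets the 15,000 dollars floor, so this disjunct is met. Condition met.
  (c) The claim is an employment claim, not a tort claim — that alternative is enough. Satisfied.
  (d) The amount in controversy is 85,750 dollars, within the 96,500 dollars ceiling, so this disjunct is met. Satisfied.
  → Jurisdiction lies.
The Ashrow District Court:
  (a) The claim is an employment claim, not a tort claim, so one alternative holds. Condition met.
  (b) The amount in controversy is 85,750 dollars, within the $500,000 ceiling, so this disjunct is met. Condition met.
  (c) No defendant is a corporation; the claim does not concern real property — every alternative fails. But the amount in controversy is USD 85,750, which meets the $15,000 floor, and the 'unless' clause therefore excuses the requirement. Satisfied.
  → The court has jurisdiction.
Courts with jurisdiction: the Velport Court of Common Pleas, the Civil Court of Ulston, the Ashrow District Court — 3 in total.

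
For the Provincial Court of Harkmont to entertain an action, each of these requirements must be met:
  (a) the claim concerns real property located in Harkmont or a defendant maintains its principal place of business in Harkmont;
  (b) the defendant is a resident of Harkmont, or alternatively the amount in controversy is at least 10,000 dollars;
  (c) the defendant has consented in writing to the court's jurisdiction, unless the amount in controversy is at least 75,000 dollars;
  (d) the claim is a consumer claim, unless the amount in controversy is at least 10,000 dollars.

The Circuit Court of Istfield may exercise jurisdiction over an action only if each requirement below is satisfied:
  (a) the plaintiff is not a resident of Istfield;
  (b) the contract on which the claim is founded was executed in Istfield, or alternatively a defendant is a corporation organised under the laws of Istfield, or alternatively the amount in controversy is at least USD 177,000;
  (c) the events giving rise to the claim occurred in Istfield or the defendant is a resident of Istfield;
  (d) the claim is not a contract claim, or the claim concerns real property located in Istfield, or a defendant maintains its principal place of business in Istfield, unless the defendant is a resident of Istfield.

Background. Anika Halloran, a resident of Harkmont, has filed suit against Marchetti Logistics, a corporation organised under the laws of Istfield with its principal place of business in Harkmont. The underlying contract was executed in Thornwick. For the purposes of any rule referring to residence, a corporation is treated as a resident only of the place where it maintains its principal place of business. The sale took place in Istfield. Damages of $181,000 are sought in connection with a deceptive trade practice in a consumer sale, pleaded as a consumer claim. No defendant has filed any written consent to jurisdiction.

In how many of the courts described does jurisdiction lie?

2

The Provincial Court of Harkmont:
  (a) Marchetti Logistics has its principal place of business in Harkmont, so this disjunct is met. Met.
  (b) The defendant resides in Harkmont, so one alternative holds. Satisfied.
  (c) No such written consent has been filed. However, the amount in controversy is USD 181,000, which meets the USD 75,000 floor, so the 'unless' proviso supplies this condition. Met.
  (d) The claim is a consumer claim. Met.
  → Jurisdiction lies.
The Circuit Court of Istfield:
  (a) The plaintiff resides in Harkmont, which is not Istfield. Met.
  (b) Marchetti Logistics is organised under the laws of Istfield, so this disjunct is met. Satisfied.
  (c) The operative events occurred in Istfield — that alternative is enough. Condition met.
  (d) The claim is a consumer claim, not a contract claim — that alternative is enough. Satisfied.
  → The court has jurisdiction.
Courts with jurisdiction: the Provincial Court of Harkmont, the Circuit Court of Istfield — 2 in total.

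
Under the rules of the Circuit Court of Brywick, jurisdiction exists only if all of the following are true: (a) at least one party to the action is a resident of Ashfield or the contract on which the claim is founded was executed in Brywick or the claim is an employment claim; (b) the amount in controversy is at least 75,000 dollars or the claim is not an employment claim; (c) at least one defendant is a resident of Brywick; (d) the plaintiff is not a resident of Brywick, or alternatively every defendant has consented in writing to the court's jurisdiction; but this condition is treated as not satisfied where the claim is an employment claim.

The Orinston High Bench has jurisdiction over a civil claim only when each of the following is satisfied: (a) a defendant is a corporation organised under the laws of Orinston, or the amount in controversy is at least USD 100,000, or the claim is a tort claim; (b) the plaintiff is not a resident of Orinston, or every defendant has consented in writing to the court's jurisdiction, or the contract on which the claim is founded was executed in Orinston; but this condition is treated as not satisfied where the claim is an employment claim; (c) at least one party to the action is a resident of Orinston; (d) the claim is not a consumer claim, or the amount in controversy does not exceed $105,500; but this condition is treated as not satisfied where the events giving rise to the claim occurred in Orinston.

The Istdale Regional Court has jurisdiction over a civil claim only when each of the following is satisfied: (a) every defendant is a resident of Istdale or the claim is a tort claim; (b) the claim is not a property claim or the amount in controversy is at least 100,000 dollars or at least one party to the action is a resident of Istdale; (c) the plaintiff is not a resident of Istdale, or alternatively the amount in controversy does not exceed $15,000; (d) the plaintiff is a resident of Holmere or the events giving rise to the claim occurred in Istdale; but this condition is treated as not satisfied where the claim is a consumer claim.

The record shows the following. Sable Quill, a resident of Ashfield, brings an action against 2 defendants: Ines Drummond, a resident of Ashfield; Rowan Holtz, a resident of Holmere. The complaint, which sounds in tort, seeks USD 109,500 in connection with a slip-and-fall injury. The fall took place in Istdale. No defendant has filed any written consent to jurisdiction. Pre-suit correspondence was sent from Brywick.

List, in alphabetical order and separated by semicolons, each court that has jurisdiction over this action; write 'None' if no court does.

the Istdale Regional Court

The Circuit Court of Brywick:
  (a) Sable Quill resides in Ashfield, so this disjunct is met. Met.
  (b) The amount in controversy is $109,500, which meets the USD 75,000 floor, so this disjunct is met. Satisfied.
  (c) No defendant resides in Brywick (they reside in Ashfield, Holmere). Condition not met.
  (d) The plaintiff resides in Ashfield, which is not Brywick, which satisfies one of the alternatives. And the carve-out is inapplicable — the claim is a tort claim, not an employment claim. Satisfied.
  → The court lacks jurisdiction.
The Orinston High Bench:
  (a) The amount in controversy is USD 109,500, which meets the 100,000 dollars floor, which satisfies one of the alternatives. Condition met.
  (b) The plaintiff resides in Ashfield, which is not Orinston, so one alternative holds. The exception is not triggered, since the claim is a tort claim, not an employment claim. Condition met.
  (c) No party resides in Orinston. Not satisfied.
  (d) The claim is a tort claim, not a consumer claim, so one alternative holds. The exception is not triggered, since the operative events occurred in Istdale, not Orinston. Met.
  → At least one condition fails; no jurisdiction.
The Istdale Regional Court:
  (a) The claim is a tort claim, so one alternative holds. Met.
  (b) The claim is a tort claim, not a property claim, so this disjunct is met. Satisfied.
  (c) The plaintiff resides in Ashfield, which is not Istdale, which satisfies one of the alternatives. Met.
  (d) The operative events occurred in Istdale — that alternative is enough. And the carve-out is inapplicable — the claim is a tort claim, not a consumer claim. Satisfied.
  → Jurisdiction lies.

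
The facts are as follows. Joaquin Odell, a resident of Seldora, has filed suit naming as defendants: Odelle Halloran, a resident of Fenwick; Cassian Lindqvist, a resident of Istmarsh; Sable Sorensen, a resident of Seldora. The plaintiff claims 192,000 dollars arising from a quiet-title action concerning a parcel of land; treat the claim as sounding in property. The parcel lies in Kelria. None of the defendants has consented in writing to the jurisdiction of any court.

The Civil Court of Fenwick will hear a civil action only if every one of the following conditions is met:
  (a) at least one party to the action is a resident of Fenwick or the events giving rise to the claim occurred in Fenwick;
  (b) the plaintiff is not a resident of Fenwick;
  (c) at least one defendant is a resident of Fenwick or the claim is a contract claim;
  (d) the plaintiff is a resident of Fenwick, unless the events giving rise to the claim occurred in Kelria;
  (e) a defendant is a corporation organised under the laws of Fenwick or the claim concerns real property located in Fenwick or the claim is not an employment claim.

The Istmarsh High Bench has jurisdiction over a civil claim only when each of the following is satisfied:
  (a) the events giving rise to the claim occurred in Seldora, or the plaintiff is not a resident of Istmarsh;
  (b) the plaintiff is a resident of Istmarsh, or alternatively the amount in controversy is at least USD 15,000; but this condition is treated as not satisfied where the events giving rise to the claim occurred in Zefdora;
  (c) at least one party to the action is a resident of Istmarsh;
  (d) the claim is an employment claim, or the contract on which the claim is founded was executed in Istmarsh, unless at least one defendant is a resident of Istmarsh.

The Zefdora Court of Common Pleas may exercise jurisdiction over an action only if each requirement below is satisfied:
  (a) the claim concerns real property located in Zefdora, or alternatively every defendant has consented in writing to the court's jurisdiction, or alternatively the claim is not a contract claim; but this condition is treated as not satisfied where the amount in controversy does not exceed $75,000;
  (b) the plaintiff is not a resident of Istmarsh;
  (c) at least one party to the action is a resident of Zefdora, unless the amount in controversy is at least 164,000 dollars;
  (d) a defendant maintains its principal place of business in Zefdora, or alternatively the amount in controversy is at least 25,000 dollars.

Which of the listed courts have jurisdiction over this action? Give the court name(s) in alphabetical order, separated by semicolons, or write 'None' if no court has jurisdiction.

the Civil Court of Fenwick; the Istmarsh High Bench; the Zefdora Court of Common Pleas

The Civil Court of Fenwick:
  (a) Odelle Halloran resides in Fenwick, so one alternative holds. Met.
  (b) The plaintiff resides in Seldora, which is not Fenwick. Satisfied.
  (c) Odelle Halloran resides in Fenwick, so one alternative holds. Met.
  (d) The plaintiff resides in Seldora, not Fenwick. The proviso rescues it, though: the operative events occurred in Kelria. Condition met.
  (e) The claim is a property claim, not an employment claim — that alternative is enough. Satisfied.
  → The court has jurisdiction.
The Istmarsh High Bench:
  (a) The plaintiff resides in Seldora, which is not Istmarsh — that alternative is enough. Met.
  (b) The amount in controversy is $192,000, which meets the 15,000 dollars floor, which satisfies one of the alternatives. The exception is not triggered, since the operative events occurred in Kelria, not Zefdora. Satisfied.
  (c) Cassian Lindqvist resides in Istmarsh. Condition met.
  (d) The claim is a property claim, not an employment claim; no contract (and hence no place of execution) is alleged — every alternative fails. However, Cassian Lindqvist resides in Istmarsh, so the 'unless' proviso supplies this condition. Met.
  → All conditions met; jurisdiction exists.
The Zefdora Court of Common Pleas:
  (a) The claim is a property claim, not a contract claim, so this disjunct is met. The exception is not triggered, since the amount in controversy is $192,000, above the $75,000 ceiling. Satisfied.
  (b) The plaintiff resides in Seldora, which is not Istmarsh. Condition met.
  (c) No party resides in Zefdora. But the amount in controversy is 192,000 dollars, which meets the 164,000 dollars floor, and the 'unless' clause therefore excuses the requirement. Met.
  (d) The amount in controversy is $192,000, which meets the $25,000 floor, which satisfies one of the alternatives. Condition met.
  → Jurisdiction lies.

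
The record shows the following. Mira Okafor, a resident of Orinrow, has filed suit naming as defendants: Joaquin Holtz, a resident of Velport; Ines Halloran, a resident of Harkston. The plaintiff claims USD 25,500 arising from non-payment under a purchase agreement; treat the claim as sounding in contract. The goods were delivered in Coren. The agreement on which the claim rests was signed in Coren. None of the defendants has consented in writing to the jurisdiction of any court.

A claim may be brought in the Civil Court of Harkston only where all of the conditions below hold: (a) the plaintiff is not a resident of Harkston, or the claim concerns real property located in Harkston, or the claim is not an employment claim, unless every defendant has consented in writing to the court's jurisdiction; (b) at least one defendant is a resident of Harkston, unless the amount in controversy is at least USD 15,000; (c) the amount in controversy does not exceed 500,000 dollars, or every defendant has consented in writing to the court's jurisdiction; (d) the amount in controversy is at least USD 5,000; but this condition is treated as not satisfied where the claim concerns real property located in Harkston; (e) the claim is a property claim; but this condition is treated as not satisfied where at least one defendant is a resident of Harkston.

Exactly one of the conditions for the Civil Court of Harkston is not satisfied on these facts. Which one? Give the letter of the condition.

The Civil Court of Harkston:
  (a) The plaintiff resides in Orinrow, which is not Harkston, so this disjunct is met. Condition met.
  (b) Ines Halloran resides in Harkston. Satisfied.
  (c) The amount in controversy is 25,500 dollars, within the 500,000 dollars ceiling, which satisfies one of the alternatives. Satisfied.
  (d) The amount in controversy is USD 25,500, which meets the $5,000 floor. The exception is not triggered, since the claim does not concern real property. Satisfied.
  (e) The claim is a contract claim, not a property claim. Condition not met.
Only condition (e) fails.

(e)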